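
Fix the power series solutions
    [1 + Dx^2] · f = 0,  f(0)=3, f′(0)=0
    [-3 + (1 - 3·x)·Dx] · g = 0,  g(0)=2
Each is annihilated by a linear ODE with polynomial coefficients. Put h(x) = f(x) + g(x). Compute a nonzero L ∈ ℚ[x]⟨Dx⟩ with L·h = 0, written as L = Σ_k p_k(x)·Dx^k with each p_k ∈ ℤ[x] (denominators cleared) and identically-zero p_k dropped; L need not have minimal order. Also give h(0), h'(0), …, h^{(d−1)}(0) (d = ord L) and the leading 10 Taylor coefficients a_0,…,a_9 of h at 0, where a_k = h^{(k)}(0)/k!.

f: a_k = 3, 0, -3/2, 0, 1/8, 0, -1/240, 0, 1/13440, 0, …
g: a_k = 2, 6, 18, 54, 162, 486, 1458, 4374, 13122, 39366, …
L₀ := lclm(L_f,L_g); ord L₀ ≤ 2+1.
L = (-165 + 18·x - 27·x^2) + (19 - 63·x + 27·x^2 - 27·x^3)·Dx + (-165 + 18·x - 27·x^2)·Dx^2 + (19 - 63·x + 27·x^2 - 27·x^3)·Dx^3  (order 3).
h: a_k = 5, 6, 33/2, 54, 1297/8, 486, 349919/240, 4374, 176359681/13440, 39366, …
ICs: h(0) = 5, h′(0) = 6, h′′(0) = 33.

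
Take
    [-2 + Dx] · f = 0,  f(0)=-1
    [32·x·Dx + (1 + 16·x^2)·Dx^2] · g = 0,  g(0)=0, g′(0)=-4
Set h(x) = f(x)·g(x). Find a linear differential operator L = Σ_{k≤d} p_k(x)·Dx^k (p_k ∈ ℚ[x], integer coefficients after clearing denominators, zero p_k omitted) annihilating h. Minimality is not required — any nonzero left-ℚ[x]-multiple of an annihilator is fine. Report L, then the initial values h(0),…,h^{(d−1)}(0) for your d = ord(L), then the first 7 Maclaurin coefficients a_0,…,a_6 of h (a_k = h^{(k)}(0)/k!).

L = (4 - 64·x + 64·x^2) + (-4 + 32·x - 64·x^2)·Dx + (1 + 16·x^2)·Dx^2  (order 2).
h: a_k = 0, 4, 8, -40/3, -112/3, 824/5, 3440/9, …
ICs: h(0) = 0, h′(0) = 4.

f: a_k = -1, -2, -2, -4/3, -2/3, -4/15, -4/45, …
g: a_k = 0, -4, 0, 64/3, 0, -1024/5, 0, …
f·g: L₀ = L_f ⊗_s L_g, ord ≤ 1·2.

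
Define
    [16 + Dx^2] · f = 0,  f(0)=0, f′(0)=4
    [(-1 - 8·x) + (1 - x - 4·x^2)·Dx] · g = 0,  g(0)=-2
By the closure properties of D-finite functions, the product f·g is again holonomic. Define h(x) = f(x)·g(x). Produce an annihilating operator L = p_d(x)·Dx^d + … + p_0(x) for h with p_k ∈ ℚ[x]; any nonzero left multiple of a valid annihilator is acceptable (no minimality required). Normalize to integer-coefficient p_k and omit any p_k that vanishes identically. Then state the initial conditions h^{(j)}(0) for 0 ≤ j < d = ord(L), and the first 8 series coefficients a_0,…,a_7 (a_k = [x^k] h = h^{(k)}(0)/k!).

f: a_k = 0, 4, 0, -32/3, 0, 128/15, 0, -1024/315, …
g: a_k = -2, -2, -10, -18, -58, -130, -362, -882, …
L₀ := L_f ⊗_s L_g (sym. prod.), ord ≤ 2.
L = (-8 + 16·x + 64·x^2) + (2 + 16·x)·Dx + (-1 + x + 4·x^2)·Dx^2  (order 2).
h: a_k = 0, -8, -8, -56/3, -152/3, -712/5, -5176/15, -286072/315, …
ICs: h(0) = 0, h′(0) = -8.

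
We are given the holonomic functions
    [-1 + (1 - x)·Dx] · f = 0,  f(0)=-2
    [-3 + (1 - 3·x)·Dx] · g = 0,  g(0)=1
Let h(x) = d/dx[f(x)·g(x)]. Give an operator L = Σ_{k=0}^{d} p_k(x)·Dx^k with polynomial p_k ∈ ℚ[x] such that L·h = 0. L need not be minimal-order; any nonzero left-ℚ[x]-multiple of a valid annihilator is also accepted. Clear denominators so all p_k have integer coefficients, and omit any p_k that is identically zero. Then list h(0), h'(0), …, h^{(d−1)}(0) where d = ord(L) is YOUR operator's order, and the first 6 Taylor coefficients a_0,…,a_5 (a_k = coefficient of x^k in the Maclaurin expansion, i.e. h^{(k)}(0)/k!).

L = (13 - 36·x + 27·x^2) + (-2 + 11·x - 18·x^2 + 9·x^3)·Dx  (order 1).
h: a_k = -8, -52, -240, -968, -3640, -13116, …
ICs: h(0) = -8.

f: a_k = -2, -2, -2, -2, -2, -2, …
g: a_k = 1, 3, 9, 27, 81, 243, …
Product ⇒ symmetric product L₀, ord ≤ 1.
h₀' ⇒ L via d/dx closure of L₀.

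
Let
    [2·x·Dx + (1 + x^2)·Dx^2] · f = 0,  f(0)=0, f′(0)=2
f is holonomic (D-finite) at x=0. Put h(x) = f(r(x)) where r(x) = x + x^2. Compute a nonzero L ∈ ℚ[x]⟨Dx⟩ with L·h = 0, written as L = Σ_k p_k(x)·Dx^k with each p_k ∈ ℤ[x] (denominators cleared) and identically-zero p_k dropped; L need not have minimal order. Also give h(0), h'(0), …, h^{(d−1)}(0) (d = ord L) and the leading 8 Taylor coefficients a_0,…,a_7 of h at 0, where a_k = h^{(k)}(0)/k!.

f: a_k = 0, 2, 0, -2/3, 0, 2/5, 0, -2/7, …
L₀ from L_f via x↦r, Dx↦r'^{-1}Dx.
L = (-2 + 2·x + 8·x^2 + 12·x^3 + 6·x^4)·Dx + (1 + 2·x + x^2 + 4·x^3 + 5·x^4 + 2·x^5)·Dx^2  (order 2).
h: a_k = 0, 2, 2, -2/3, -2, -8/5, 4/3, 26/7, …
ICs: h(0) = 0, h′(0) = 2.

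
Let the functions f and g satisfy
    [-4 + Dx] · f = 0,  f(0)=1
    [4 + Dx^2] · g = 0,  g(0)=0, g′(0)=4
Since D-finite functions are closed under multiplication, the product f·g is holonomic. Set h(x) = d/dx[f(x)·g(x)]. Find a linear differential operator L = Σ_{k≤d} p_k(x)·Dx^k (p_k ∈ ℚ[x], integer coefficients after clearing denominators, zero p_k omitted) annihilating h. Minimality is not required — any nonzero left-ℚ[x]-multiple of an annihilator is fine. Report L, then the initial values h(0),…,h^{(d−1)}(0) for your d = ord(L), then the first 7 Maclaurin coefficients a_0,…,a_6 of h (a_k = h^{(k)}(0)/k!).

f: a_k = 1, 4, 8, 32/3, 32/3, 128/15, 256/45, …
g: a_k = 0, 4, 0, -8/3, 0, 8/15, 0, …
L₀ := L_f ⊗_s L_g (sym. prod.), ord ≤ 2.
h₀' ⇒ L via d/dx closure of L₀.
L = 20 - 8·Dx + Dx^2  (order 2).
h: a_k = 4, 32, 88, 128, 328/3, 704/15, -464/45, …
ICs: h(0) = 4, h′(0) = 32.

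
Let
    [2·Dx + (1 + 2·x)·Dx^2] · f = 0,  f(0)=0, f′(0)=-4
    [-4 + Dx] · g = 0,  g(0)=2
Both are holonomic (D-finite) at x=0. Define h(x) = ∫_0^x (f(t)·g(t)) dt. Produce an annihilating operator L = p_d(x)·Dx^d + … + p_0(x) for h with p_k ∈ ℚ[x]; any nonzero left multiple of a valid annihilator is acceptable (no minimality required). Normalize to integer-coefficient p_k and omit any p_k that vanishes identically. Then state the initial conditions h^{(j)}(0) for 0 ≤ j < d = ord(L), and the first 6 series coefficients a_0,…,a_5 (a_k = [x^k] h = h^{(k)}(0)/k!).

L = (8 + 32·x)·Dx + (-6 - 16·x)·Dx^2 + (1 + 2·x)·Dx^3  (order 3).
h: a_k = 0, 0, -4, -8, -32/3, -48/5, …
ICs: h(0) = 0, h′(0) = 0, h′′(0) = -8.

f: a_k = 0, -4, 4, -16/3, 8, -64/5, …
g: a_k = 2, 8, 16, 64/3, 64/3, 256/15, …
f·g: L₀ = L_f ⊗_s L_g, ord ≤ 2·1.
∫: right-multiply L₀ by Dx.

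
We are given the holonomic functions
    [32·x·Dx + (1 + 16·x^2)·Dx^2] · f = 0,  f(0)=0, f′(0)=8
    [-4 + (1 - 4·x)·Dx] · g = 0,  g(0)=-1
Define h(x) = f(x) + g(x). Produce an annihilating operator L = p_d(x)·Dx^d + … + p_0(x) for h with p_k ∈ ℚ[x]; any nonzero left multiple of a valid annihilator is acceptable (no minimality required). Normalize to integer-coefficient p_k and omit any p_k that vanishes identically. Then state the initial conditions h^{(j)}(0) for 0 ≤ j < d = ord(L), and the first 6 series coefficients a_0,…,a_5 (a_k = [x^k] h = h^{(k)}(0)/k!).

f: a_k = 0, 8, 0, -128/3, 0, 2048/5, …
g: a_k = -1, -4, -16, -64, -256, -1024, …
L₀ := lclm(L_f,L_g); ord L₀ ≤ 2+1.
L = (32 - 512·x - 1536·x^2)·Dx + (-16 + 32·x - 256·x^2 - 1536·x^3)·Dx^2 + (1 - 256·x^4)·Dx^3  (order 3).
h: a_k = -1, 4, -16, -320/3, -256, -3072/5, …
ICs: h(0) = -1, h′(0) = 4, h′′(0) = -32.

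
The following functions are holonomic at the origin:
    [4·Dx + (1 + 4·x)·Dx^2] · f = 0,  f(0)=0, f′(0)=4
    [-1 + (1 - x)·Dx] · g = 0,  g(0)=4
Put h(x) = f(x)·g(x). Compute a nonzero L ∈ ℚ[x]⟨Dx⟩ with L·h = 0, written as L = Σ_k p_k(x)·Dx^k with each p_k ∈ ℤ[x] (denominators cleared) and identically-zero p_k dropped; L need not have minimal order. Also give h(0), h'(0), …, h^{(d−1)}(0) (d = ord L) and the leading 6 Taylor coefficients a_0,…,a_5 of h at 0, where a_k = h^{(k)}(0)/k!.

f: a_k = 0, 4, -8, 64/3, -64, 1024/5, …
g: a_k = 4, 4, 4, 4, 4, 4, …
Product ⇒ symmetric product L₀, ord ≤ 2.
L = 4 + (-2 + 12·x)·Dx + (-1 - 3·x + 4·x^2)·Dx^2  (order 2).
h: a_k = 0, 16, -16, 208/3, -560/3, 9488/15, …
ICs: h(0) = 0, h′(0) = 16.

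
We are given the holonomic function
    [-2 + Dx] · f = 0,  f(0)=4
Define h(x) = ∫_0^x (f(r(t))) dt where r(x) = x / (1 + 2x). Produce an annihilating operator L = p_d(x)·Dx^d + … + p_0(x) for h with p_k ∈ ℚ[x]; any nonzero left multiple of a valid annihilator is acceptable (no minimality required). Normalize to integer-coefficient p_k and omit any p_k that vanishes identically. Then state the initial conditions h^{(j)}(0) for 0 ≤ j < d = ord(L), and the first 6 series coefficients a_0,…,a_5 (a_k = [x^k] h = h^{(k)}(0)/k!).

L = -2·Dx + (1 + 4·x + 4·x^2)·Dx^2  (order 2).
h: a_k = 0, 4, 4, -8/3, 4/3, 8/15, …
ICs: h(0) = 0, h′(0) = 4.

f: a_k = 4, 8, 8, 16/3, 8/3, 16/15, …
Change of var in L_f (x↦r) gives L₀.
∫: right-multiply L₀ by Dx.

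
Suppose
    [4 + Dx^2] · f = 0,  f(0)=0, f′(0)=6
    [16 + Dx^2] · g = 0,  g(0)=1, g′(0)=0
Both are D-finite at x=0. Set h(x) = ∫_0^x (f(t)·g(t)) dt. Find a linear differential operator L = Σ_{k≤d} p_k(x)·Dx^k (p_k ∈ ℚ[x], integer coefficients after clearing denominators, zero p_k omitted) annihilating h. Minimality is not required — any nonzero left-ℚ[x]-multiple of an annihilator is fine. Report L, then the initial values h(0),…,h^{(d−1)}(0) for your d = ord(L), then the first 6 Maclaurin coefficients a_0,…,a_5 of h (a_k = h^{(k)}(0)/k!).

L = 144·Dx + 40·Dx^3 + Dx^5  (order 5).
h: a_k = 0, 0, 3, 0, -13, 0, …
ICs: h(0) = 0, h′(0) = 0, h′′(0) = 6, h′′′(0) = 0, h′′′′(0) = -312.

f: a_k = 0, 6, 0, -4, 0, 4/5, …
g: a_k = 1, 0, -8, 0, 32/3, 0, …
f·g: L₀ = L_f ⊗_s L_g, ord ≤ 2·2.
Integrate: L := L₀·Dx.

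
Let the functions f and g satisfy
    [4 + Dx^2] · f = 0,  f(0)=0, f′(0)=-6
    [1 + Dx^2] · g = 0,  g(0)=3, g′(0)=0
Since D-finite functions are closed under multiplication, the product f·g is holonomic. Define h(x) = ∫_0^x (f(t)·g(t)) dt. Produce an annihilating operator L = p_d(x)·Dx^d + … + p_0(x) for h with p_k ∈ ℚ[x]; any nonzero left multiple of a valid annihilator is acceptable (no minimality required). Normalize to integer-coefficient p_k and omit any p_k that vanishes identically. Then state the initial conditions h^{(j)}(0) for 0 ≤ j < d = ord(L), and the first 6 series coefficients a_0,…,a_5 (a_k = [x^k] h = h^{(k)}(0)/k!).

L = 9·Dx + 10·Dx^3 + Dx^5  (order 5).
h: a_k = 0, 0, -9, 0, 21/4, 0, …
ICs: h(0) = 0, h′(0) = 0, h′′(0) = -18, h′′′(0) = 0, h′′′′(0) = 126.

f: a_k = 0, -6, 0, 4, 0, -4/5, …
g: a_k = 3, 0, -3/2, 0, 1/8, 0, …
h₀=f·g: eliminate ⇒ L₀, order ≤ 2·2.
h=∫h₀ ⇒ L = L₀·Dx.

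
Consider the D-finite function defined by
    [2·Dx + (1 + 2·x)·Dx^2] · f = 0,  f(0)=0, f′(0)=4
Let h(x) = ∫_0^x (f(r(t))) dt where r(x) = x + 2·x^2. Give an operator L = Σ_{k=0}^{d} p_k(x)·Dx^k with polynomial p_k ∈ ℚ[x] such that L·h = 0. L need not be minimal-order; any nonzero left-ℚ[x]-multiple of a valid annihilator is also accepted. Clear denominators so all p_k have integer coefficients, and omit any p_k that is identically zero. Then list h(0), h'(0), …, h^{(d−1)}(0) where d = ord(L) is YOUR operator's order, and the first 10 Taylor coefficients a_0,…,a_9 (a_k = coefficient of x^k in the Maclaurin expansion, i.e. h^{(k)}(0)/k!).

f: a_k = 0, 4, -4, 16/3, -8, 64/5, -64/3, 256/7, -64, 1024/9, …
Substitute x→r, Dx→(1/r')Dx; clear ⇒ L₀.
∫: right-multiply L₀ by Dx.
L = (-2 + 8·x + 16·x^2)·Dx^2 + (1 + 6·x + 12·x^2 + 16·x^3)·Dx^3  (order 3).
h: a_k = 0, 0, 2, 4/3, -8/3, 8/5, 32/15, -128/21, 32/7, 64/9, …
ICs: h(0) = 0, h′(0) = 0, h′′(0) = 4.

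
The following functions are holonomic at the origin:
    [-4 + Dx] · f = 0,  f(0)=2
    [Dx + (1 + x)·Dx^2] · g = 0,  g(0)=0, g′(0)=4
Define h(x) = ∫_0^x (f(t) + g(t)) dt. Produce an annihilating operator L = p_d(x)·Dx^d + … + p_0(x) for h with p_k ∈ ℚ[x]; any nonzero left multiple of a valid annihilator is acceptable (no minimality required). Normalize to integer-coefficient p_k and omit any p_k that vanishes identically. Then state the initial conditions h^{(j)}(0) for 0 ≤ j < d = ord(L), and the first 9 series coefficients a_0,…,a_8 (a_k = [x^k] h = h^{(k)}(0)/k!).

L = (-24 - 16·x)·Dx^2 + (-14 - 32·x - 16·x^2)·Dx^3 + (5 + 9·x + 4·x^2)·Dx^4  (order 4).
h: a_k = 0, 2, 6, 14/3, 17/3, 61/15, 134/45, 482/315, 557/630, …
ICs: h(0) = 0, h′(0) = 2, h′′(0) = 12, h′′′(0) = 28.

f: a_k = 2, 8, 16, 64/3, 64/3, 256/15, 512/45, 2048/315, 1024/315, …
g: a_k = 0, 4, -2, 4/3, -1, 4/5, -2/3, 4/7, -1/2, …
L₀ := lclm(L_f,L_g); ord L₀ ≤ 1+2.
Integrate: L := L₀·Dx.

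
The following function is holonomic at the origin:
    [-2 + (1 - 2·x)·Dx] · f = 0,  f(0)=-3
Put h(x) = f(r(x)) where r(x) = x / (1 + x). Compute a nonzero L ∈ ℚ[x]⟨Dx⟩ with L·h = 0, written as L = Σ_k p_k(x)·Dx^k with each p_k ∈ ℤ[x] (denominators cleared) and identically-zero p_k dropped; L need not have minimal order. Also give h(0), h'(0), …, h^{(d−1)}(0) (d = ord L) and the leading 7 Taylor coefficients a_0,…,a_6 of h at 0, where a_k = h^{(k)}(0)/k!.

f: a_k = -3, -6, -12, -24, -48, -96, -192, …
f∘r: x↦r, Dx↦Dx/r' in L_f ⇒ L₀.
L = 2 + (-1 + x^2)·Dx  (order 1).
h: a_k = -3, -6, -6, -6, -6, -6, -6, …
ICs: h(0) = -3.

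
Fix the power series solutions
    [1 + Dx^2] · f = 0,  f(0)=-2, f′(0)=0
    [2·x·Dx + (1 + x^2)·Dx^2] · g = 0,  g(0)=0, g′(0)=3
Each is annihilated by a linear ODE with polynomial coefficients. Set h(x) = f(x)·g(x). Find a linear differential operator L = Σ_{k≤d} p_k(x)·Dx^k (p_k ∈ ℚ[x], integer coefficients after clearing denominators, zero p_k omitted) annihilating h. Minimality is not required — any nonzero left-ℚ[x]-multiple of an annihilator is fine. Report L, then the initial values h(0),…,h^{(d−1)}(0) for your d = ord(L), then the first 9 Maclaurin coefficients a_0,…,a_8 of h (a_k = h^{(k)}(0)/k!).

f: a_k = -2, 0, 1, 0, -1/12, 0, 1/360, 0, -1/20160, …
g: a_k = 0, 3, 0, -1, 0, 3/5, 0, -3/7, 0, …
Product ⇒ symmetric product L₀, ord ≤ 4.
L = (10 + 26·x^2 + 11·x^4 + 4·x^6 + x^8) + (12·x + 20·x^3 + 12·x^5 + 4·x^7)·Dx + (12 + 32·x^2 + 18·x^4 + 8·x^6 + 2·x^8)·Dx^2 + (12·x + 20·x^3 + 12·x^5 + 4·x^7)·Dx^3 + (2 + 6·x^2 + 7·x^4 + 4·x^6 + x^8)·Dx^4  (order 4).
h: a_k = 0, -6, 0, 5, 0, -49/20, 0, 1301/840, 0, …
ICs: h(0) = 0, h′(0) = -6, h′′(0) = 0, h′′′(0) = 30.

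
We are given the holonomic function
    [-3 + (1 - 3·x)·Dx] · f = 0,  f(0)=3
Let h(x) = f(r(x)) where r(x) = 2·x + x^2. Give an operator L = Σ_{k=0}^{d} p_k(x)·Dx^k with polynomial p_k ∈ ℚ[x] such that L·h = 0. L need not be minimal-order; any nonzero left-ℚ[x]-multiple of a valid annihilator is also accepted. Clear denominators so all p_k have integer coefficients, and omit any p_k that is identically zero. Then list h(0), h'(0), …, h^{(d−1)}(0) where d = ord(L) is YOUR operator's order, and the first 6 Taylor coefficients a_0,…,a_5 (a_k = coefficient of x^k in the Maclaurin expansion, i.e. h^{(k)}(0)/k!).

L = (6 + 6·x) + (-1 + 6·x + 3·x^2)·Dx  (order 1).
h: a_k = 3, 18, 117, 756, 4887, 31590, …
ICs: h(0) = 3.

f: a_k = 3, 9, 27, 81, 243, 729, …
f∘r: x↦r, Dx↦Dx/r' in L_f ⇒ L₀.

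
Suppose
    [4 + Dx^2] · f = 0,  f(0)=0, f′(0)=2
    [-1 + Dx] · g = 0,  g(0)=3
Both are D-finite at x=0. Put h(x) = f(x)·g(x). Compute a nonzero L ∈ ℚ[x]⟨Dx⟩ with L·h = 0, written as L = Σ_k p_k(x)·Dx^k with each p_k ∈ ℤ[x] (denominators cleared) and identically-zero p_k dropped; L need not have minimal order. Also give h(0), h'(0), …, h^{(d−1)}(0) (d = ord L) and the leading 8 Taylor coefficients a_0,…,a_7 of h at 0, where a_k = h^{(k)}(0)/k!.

L = 5 - 2·Dx + Dx^2  (order 2).
h: a_k = 0, 6, 6, -1, -3, -19/20, 11/60, 139/840, …
ICs: h(0) = 0, h′(0) = 6.

f: a_k = 0, 2, 0, -4/3, 0, 4/15, 0, -8/315, …
g: a_k = 3, 3, 3/2, 1/2, 1/8, 1/40, 1/240, 1/1680, …
Product ⇒ symmetric product L₀, ord ≤ 2.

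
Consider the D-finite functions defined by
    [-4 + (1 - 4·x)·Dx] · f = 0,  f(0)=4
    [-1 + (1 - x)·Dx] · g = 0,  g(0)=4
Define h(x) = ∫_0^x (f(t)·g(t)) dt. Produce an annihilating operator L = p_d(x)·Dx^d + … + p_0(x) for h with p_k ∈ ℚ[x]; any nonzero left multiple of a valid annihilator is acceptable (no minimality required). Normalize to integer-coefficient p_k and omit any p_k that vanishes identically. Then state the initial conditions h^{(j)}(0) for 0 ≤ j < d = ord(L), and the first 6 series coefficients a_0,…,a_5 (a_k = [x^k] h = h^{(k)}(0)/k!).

f: a_k = 4, 16, 64, 256, 1024, 4096, …
g: a_k = 4, 4, 4, 4, 4, 4, …
h₀=f·g: eliminate ⇒ L₀, order ≤ 1·1.
h=∫₀ˣh₀: take L = L₀·Dx.
L = (-5 + 8·x)·Dx + (1 - 5·x + 4·x^2)·Dx^2  (order 2).
h: a_k = 0, 16, 40, 112, 340, 5456/5, …
ICs: h(0) = 0, h′(0) = 16.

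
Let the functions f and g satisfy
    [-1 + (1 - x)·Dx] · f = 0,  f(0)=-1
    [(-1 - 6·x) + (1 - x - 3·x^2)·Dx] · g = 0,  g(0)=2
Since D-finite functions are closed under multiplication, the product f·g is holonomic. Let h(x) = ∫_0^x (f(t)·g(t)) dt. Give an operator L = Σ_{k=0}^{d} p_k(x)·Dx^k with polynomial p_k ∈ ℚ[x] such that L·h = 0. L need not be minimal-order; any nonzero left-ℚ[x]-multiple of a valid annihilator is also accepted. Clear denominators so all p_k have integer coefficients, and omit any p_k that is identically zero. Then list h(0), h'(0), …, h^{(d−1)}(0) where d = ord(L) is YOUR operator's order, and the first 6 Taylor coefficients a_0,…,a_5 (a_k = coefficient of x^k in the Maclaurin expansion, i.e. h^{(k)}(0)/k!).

L = (-2 - 4·x + 9·x^2)·Dx + (1 - 2·x - 2·x^2 + 3·x^3)·Dx^2  (order 2).
h: a_k = 0, -2, -2, -4, -13/2, -64/5, …
ICs: h(0) = 0, h′(0) = -2.

f: a_k = -1, -1, -1, -1, -1, -1, …
g: a_k = 2, 2, 8, 14, 38, 80, …
Product ⇒ symmetric product L₀, ord ≤ 1.
h=∫₀ˣh₀: take L = L₀·Dx.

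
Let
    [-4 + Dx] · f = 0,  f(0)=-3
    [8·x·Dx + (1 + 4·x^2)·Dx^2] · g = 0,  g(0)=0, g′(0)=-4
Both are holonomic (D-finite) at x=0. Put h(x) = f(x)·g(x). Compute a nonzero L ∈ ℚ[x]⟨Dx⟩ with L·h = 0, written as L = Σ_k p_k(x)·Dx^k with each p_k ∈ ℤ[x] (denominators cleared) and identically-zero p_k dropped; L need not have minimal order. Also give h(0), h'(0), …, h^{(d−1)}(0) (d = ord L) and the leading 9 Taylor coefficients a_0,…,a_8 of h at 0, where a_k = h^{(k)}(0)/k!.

f: a_k = -3, -12, -24, -32, -32, -128/5, -256/15, -1024/105, -512/105, …
g: a_k = 0, -4, 0, 16/3, 0, -64/5, 0, 256/7, 0, …
L₀ := L_f ⊗_s L_g (sym. prod.), ord ≤ 2.
L = (16 - 32·x + 64·x^2) + (-8 + 8·x - 32·x^2)·Dx + (1 + 4·x^2)·Dx^2  (order 2).
h: a_k = 0, 12, 48, 80, 64, 192/5, 256/3, 3328/35, -13312/105, …
ICs: h(0) = 0, h′(0) = 12.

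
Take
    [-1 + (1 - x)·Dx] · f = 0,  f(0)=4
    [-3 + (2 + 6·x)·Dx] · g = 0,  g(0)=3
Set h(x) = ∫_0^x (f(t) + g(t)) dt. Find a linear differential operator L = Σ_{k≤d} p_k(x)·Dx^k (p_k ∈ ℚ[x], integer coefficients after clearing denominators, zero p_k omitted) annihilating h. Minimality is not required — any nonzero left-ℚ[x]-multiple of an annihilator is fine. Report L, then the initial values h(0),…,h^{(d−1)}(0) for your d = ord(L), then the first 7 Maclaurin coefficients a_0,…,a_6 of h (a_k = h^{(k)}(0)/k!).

f: a_k = 4, 4, 4, 4, 4, 4, 4, …
g: a_k = 3, 9/2, -27/8, 81/16, -1215/128, 5103/256, -45927/1024, …
Sum ⇒ L₀ = lclm(L_f,L_g) in ℚ(x)⟨Dx⟩.
∫: right-multiply L₀ by Dx.
L = (-21 - 27·x)·Dx + (17 + 30·x + 81·x^2)·Dx^2 + (2 - 14·x - 42·x^2 + 54·x^3)·Dx^3  (order 3).
h: a_k = 0, 7, 17/4, 5/24, 145/64, -703/640, 6127/1536, …
ICs: h(0) = 0, h′(0) = 7, h′′(0) = 17/2.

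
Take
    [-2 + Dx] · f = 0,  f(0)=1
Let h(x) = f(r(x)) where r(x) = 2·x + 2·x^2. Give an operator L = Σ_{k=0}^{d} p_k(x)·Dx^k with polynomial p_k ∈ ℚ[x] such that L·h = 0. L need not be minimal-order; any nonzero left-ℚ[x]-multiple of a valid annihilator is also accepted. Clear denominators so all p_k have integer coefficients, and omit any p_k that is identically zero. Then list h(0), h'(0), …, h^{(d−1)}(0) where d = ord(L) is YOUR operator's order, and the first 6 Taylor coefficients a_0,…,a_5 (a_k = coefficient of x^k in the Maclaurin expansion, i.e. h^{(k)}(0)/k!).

f: a_k = 1, 2, 2, 4/3, 2/3, 4/15, …
Change of var in L_f (x↦r) gives L₀.
L = (-4 - 8·x) + Dx  (order 1).
h: a_k = 1, 4, 12, 80/3, 152/3, 416/5, …
ICs: h(0) = 1.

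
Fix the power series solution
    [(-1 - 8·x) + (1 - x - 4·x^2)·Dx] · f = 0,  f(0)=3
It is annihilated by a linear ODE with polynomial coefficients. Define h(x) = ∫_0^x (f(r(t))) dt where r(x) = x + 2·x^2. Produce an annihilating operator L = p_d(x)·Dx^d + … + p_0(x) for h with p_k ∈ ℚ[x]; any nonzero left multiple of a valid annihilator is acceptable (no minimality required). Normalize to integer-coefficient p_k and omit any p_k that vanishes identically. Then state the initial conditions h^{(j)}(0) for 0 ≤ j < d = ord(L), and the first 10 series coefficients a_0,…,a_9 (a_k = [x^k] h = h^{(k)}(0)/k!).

L = (1 + 12·x + 48·x^2 + 64·x^3)·Dx + (-1 + x + 6·x^2 + 16·x^3 + 16·x^4)·Dx^2  (order 2).
h: a_k = 0, 3, 3/2, 7, 87/4, 309/5, 405/2, 4797/7, 18423/8, 23863/3, …
ICs: h(0) = 0, h′(0) = 3.

f: a_k = 3, 3, 15, 27, 87, 195, 543, 1323, 3495, 8787, …
L₀ from L_f via x↦r, Dx↦r'^{-1}Dx.
∫: right-multiply L₀ by Dx.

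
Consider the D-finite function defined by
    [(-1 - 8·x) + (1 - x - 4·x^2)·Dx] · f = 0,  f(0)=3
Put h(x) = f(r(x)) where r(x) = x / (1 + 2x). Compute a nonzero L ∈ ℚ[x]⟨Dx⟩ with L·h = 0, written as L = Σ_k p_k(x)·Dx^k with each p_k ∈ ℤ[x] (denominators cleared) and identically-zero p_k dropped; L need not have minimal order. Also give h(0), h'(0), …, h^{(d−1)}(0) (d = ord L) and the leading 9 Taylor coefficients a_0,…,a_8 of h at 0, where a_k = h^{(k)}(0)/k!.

L = (1 + 10·x) + (-1 - 5·x - 4·x^2 + 4·x^3)·Dx  (order 1).
h: a_k = 3, 3, 9, -21, 81, -285, 1017, -3621, 12897, …
ICs: h(0) = 3.

f: a_k = 3, 3, 15, 27, 87, 195, 543, 1323, 3495, …
Substitute x→r, Dx→(1/r')Dx; clear ⇒ L₀.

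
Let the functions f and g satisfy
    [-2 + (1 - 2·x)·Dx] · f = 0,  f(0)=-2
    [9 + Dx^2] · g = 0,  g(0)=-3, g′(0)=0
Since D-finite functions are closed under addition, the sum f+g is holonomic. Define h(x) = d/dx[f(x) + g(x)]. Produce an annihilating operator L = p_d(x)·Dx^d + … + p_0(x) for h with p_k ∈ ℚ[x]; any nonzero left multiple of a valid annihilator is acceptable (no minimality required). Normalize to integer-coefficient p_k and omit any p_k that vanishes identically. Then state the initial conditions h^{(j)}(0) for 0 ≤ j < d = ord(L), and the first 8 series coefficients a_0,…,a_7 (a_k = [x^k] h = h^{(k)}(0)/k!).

f: a_k = -2, -4, -8, -16, -32, -64, -128, -256, …
g: a_k = -3, 0, 27/2, 0, -81/8, 0, 243/80, 0, …
h₀=f+g: left-lcm gives L₀, ord ≤ 3.
Derive L from L₀ (diff closure).
L = (684 - 432·x + 432·x^2) + (-99 + 306·x - 324·x^2 + 216·x^3)·Dx + (76 - 48·x + 48·x^2)·Dx^2 + (-11 + 34·x - 36·x^2 + 24·x^3)·Dx^3  (order 3).
h: a_k = -4, 11, -48, -337/2, -320, -29991/40, -1792, -2295947/560, …
ICs: h(0) = -4, h′(0) = 11, h′′(0) = -96.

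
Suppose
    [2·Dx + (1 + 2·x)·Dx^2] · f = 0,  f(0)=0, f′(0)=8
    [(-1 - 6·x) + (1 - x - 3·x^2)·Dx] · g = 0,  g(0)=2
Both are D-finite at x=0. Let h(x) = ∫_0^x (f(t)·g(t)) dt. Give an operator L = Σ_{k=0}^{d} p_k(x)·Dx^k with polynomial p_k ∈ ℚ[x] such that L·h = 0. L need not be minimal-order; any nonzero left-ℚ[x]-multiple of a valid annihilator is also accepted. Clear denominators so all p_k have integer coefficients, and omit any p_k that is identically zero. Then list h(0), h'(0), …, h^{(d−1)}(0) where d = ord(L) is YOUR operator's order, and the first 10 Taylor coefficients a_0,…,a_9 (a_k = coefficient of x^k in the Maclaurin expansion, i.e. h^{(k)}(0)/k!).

L = (8 + 24·x)·Dx + (18·x + 30·x^2)·Dx^2 + (-1 - x + 5·x^2 + 6·x^3)·Dx^3  (order 3).
h: a_k = 0, 0, 8, 0, 52/3, 112/15, 2224/45, 1616/35, 5946/35, 72544/315, …
ICs: h(0) = 0, h′(0) = 0, h′′(0) = 16.

f: a_k = 0, 8, -8, 32/3, -16, 128/5, -128/3, 512/7, -128, 2048/9, …
g: a_k = 2, 2, 8, 14, 38, 80, 194, 434, 1016, 2318, …
Sym-product of L_f,L_g gives L₀ (≤ ord 2).
∫: right-multiply L₀ by Dx.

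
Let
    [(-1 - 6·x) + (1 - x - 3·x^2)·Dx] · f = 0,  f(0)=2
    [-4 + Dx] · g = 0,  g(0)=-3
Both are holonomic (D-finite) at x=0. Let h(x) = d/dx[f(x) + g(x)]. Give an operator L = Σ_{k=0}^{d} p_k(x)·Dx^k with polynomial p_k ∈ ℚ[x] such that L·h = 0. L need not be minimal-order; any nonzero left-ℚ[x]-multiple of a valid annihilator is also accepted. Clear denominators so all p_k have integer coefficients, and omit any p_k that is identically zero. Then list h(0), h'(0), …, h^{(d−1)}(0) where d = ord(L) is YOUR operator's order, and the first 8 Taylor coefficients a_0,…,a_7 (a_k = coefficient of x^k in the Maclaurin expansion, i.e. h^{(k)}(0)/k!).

f: a_k = 2, 2, 8, 14, 38, 80, 194, 434, …
g: a_k = -3, -12, -24, -32, -32, -128/5, -256/15, -1024/105, …
h₀=f+g: left-lcm gives L₀, ord ≤ 2.
Derive L from L₀ (diff closure).
L = (20 + 496·x + 552·x^2 + 2160·x^3 + 1296·x^4) + (-13 - 112·x - 298·x^2 - 516·x^3 + 360·x^4 + 432·x^5)·Dx + (2 - 3·x + 40·x^2 - 6·x^3 - 171·x^4 - 108·x^5)·Dx^2  (order 2).
h: a_k = -10, -32, -54, 24, 272, 5308/5, 44546/15, 849344/105, …
ICs: h(0) = -10, h′(0) = -32.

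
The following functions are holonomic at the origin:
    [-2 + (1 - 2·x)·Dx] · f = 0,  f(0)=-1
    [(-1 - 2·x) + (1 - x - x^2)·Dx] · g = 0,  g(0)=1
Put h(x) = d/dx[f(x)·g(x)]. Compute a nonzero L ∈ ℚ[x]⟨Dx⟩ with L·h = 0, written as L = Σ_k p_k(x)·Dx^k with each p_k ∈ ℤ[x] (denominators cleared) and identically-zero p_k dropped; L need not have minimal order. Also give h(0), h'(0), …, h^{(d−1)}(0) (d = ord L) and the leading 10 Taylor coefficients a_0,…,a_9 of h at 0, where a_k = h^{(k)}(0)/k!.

L = (16 - 30·x - 30·x^2 + 32·x^3 + 48·x^4) + (-3 + 11·x - 3·x^2 - 22·x^3 + 10·x^4 + 12·x^5)·Dx  (order 1).
h: a_k = -3, -16, -57, -172, -470, -1206, -2961, -7040, -16335, -37190, …
ICs: h(0) = -3.

f: a_k = -1, -2, -4, -8, -16, -32, -64, -128, -256, -512, …
g: a_k = 1, 1, 2, 3, 5, 8, 13, 21, 34, 55, …
L₀ := L_f ⊗_s L_g (sym. prod.), ord ≤ 1.
h=h₀': d/dx-closure on L₀ ⇒ L.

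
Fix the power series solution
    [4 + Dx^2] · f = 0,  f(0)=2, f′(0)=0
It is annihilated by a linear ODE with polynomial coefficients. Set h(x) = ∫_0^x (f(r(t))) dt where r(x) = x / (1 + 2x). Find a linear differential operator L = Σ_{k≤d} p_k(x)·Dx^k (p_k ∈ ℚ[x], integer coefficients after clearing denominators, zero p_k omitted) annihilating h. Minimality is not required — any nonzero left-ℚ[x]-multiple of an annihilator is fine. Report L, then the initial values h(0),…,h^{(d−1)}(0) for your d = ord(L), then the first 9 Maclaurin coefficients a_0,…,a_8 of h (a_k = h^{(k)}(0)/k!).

f: a_k = 2, 0, -4, 0, 4/3, 0, -8/45, 0, 4/315, …
f∘r: x↦r, Dx↦Dx/r' in L_f ⇒ L₀.
Integrate: L := L₀·Dx.
L = 4·Dx + (4 + 24·x + 48·x^2 + 32·x^3)·Dx^2 + (1 + 8·x + 24·x^2 + 32·x^3 + 16·x^4)·Dx^3  (order 3).
h: a_k = 0, 2, 0, -4/3, 4, -28/3, 176/9, -12008/315, 348/5, …
ICs: h(0) = 0, h′(0) = 2, h′′(0) = 0.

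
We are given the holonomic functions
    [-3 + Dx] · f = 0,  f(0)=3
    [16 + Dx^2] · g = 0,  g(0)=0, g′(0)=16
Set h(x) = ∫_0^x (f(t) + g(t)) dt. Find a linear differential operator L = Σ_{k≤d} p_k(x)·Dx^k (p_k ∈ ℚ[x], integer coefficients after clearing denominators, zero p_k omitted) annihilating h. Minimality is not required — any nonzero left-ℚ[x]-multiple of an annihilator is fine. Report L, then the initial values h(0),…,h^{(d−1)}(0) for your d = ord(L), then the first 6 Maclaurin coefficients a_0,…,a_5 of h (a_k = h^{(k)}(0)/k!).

L = -48·Dx + 16·Dx^2 - 3·Dx^3 + Dx^4  (order 4).
h: a_k = 0, 3, 25/2, 9/2, -175/24, 81/40, …
ICs: h(0) = 0, h′(0) = 3, h′′(0) = 25, h′′′(0) = 27.

f: a_k = 3, 9, 27/2, 27/2, 81/8, 243/40, …
g: a_k = 0, 16, 0, -128/3, 0, 512/15, …
Sum ⇒ L₀ = lclm(L_f,L_g) in ℚ(x)⟨Dx⟩.
h=∫₀ˣh₀: take L = L₀·Dx.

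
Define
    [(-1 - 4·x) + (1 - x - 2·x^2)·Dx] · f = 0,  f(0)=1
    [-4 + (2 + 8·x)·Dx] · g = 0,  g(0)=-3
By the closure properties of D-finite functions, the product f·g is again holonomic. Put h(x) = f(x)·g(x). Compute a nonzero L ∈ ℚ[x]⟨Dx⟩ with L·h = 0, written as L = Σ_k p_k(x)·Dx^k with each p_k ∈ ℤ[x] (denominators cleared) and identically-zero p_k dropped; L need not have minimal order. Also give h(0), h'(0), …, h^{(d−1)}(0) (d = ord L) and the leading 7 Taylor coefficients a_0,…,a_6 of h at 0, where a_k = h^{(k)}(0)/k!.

L = (3 + 6·x + 12·x^2) + (-1 - 3·x + 6·x^2 + 8·x^3)·Dx  (order 1).
h: a_k = -3, -9, -9, -39, -27, -189, 9, …
ICs: h(0) = -3.

f: a_k = 1, 1, 3, 5, 11, 21, 43, …
g: a_k = -3, -6, 6, -12, 30, -84, 252, …
L₀ := L_f ⊗_s L_g (sym. prod.), ord ≤ 1.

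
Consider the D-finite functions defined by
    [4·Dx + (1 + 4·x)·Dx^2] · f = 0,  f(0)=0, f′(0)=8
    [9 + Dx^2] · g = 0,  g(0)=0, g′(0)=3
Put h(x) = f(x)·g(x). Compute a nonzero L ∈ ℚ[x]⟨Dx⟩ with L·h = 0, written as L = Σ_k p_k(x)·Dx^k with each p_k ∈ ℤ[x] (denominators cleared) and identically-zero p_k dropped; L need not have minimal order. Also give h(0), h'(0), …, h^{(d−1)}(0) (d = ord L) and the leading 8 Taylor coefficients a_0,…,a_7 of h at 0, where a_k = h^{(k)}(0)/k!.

L = (-2043 - 1296·x + 44064·x^2 + 186624·x^3 + 186624·x^4) + (72 + 5472·x + 31104·x^2 + 41472·x^3)·Dx + (-182 + 864·x + 12096·x^2 + 41472·x^3 + 41472·x^4)·Dx^2 + (8 + 608·x + 3456·x^2 + 4608·x^3)·Dx^3 + (5 + 112·x + 800·x^2 + 2304·x^3 + 2304·x^4)·Dx^4  (order 4).
h: a_k = 0, 0, 24, -48, 92, -312, 1053, -17762/5, …
ICs: h(0) = 0, h′(0) = 0, h′′(0) = 48, h′′′(0) = -288.

f: a_k = 0, 8, -16, 128/3, -128, 2048/5, -4096/3, 32768/7, …
g: a_k = 0, 3, 0, -9/2, 0, 81/40, 0, -243/560, …
f·g: L₀ = L_f ⊗_s L_g, ord ≤ 2·2.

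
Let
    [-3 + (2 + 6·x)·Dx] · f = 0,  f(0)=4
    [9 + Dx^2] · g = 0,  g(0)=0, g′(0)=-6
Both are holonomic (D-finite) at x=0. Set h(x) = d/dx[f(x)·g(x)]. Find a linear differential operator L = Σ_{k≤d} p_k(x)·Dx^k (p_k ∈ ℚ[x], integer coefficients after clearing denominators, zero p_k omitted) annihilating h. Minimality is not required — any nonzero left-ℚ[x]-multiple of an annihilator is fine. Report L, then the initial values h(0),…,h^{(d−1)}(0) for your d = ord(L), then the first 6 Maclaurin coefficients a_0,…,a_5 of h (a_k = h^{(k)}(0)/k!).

f: a_k = 4, 6, -9/2, 27/4, -405/32, 1701/64, …
g: a_k = 0, -6, 0, 9, 0, -81/20, …
Product ⇒ symmetric product L₀, ord ≤ 2.
h₀' ⇒ L via d/dx closure of L₀.
L = (477 + 3888·x + 11016·x^2 + 15552·x^3 + 11664·x^4) + (-12 - 324·x - 1296·x^2 - 1296·x^3)·Dx + (28 + 264·x + 972·x^2 + 1728·x^3 + 1296·x^4)·Dx^2  (order 2).
h: a_k = -24, -72, 189, 54, 1539/16, -59049/80, …
ICs: h(0) = -24, h′(0) = -72.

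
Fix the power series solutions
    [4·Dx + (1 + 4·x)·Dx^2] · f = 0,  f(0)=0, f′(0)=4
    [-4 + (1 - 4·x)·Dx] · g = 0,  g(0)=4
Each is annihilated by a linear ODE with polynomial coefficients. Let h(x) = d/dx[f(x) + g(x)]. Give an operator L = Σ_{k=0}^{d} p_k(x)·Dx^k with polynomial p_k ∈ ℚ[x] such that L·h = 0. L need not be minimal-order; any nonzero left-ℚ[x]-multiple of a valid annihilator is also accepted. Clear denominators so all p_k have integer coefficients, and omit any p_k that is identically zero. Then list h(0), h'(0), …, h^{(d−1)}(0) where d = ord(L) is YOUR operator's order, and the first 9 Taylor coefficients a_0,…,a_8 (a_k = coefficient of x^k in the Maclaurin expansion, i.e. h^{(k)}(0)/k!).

L = (-160 - 128·x) + (-16 - 256·x - 256·x^2)·Dx + (3 + 4·x - 48·x^2 - 64·x^3)·Dx^2  (order 2).
h: a_k = 20, 112, 832, 3840, 21504, 94208, 475136, 2031616, 9699328, …
ICs: h(0) = 20, h′(0) = 112.

f: a_k = 0, 4, -8, 64/3, -64, 1024/5, -2048/3, 16384/7, -8192, …
g: a_k = 4, 16, 64, 256, 1024, 4096, 16384, 65536, 262144, …
Weyl lclm of L_f,L_g ⇒ L₀ (ord ≤ 3).
Derive L from L₀ (diff closure).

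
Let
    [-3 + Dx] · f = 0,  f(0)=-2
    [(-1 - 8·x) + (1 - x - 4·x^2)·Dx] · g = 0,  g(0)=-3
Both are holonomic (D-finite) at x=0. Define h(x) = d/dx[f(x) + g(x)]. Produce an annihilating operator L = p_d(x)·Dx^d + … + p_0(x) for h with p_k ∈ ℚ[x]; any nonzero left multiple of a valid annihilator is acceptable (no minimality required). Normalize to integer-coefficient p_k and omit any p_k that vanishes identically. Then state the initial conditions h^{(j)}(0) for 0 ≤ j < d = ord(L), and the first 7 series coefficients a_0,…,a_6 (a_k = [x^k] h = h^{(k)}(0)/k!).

f: a_k = -2, -6, -9, -9, -27/4, -81/20, -81/40, …
g: a_k = -3, -3, -15, -27, -87, -195, -543, …
f+g: L₀ = lclm(L_f,L_g), ord ≤ 1+1.
Derive L from L₀ (diff closure).
L = (72 + 1314·x + 1440·x^2 + 6336·x^3 + 3456·x^4) + (-45 - 426·x - 783·x^2 - 1968·x^3 + 720·x^4 + 1152·x^5)·Dx + (7 - 4·x + 101·x^2 - 48·x^3 - 624·x^4 - 384·x^5)·Dx^2  (order 2).
h: a_k = -9, -48, -108, -375, -3981/4, -65403/20, -370683/40, …
ICs: h(0) = -9, h′(0) = -48.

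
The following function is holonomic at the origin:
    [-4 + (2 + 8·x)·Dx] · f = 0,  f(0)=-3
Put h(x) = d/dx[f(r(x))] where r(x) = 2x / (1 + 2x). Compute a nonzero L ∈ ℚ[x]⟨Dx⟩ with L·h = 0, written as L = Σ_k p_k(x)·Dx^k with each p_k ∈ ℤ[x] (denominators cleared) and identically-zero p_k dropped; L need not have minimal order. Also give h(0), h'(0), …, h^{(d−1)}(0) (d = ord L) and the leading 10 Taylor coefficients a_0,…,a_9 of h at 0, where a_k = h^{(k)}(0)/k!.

L = (-8 - 40·x) + (-1 - 12·x - 20·x^2)·Dx  (order 1).
h: a_k = -12, 96, -720, 5760, -48960, 433152, -3929856, 36249600, -338273280, 3183943680, …
ICs: h(0) = -12.

f: a_k = -3, -6, 6, -12, 30, -84, 252, -792, 2574, -8580, …
L₀ from L_f via x↦r, Dx↦r'^{-1}Dx.
Derive L from L₀ (diff closure).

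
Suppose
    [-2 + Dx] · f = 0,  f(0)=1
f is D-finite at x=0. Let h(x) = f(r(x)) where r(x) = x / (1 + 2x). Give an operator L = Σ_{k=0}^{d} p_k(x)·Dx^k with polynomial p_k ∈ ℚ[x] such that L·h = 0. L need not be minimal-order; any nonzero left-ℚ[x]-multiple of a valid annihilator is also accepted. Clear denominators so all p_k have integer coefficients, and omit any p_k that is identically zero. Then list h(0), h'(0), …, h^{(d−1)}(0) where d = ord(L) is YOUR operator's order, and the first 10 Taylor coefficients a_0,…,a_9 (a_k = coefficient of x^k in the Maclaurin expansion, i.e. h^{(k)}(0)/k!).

f: a_k = 1, 2, 2, 4/3, 2/3, 4/15, 4/45, 8/315, 2/315, 4/2835, …
h₀=f(r): pull back L_f along r ⇒ L₀.
L = -2 + (1 + 4·x + 4·x^2)·Dx  (order 1).
h: a_k = 1, 2, -2, 4/3, 2/3, -76/15, 604/45, -8728/315, 15682/315, -226076/2835, …
ICs: h(0) = 1.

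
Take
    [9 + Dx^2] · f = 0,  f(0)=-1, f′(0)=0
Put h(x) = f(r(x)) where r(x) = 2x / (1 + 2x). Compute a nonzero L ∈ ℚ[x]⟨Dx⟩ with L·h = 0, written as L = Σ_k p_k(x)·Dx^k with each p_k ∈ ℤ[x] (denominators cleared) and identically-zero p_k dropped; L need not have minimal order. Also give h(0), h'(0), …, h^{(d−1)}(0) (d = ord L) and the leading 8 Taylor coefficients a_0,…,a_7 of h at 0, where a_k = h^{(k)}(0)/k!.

L = 36 + (4 + 24·x + 48·x^2 + 32·x^3)·Dx + (1 + 8·x + 24·x^2 + 32·x^3 + 16·x^4)·Dx^2  (order 2).
h: a_k = -1, 0, 18, -72, 162, -144, -3276/5, 22032/5, …
ICs: h(0) = -1, h′(0) = 0.

f: a_k = -1, 0, 9/2, 0, -27/8, 0, 81/80, 0, …
Change of var in L_f (x↦r) gives L₀.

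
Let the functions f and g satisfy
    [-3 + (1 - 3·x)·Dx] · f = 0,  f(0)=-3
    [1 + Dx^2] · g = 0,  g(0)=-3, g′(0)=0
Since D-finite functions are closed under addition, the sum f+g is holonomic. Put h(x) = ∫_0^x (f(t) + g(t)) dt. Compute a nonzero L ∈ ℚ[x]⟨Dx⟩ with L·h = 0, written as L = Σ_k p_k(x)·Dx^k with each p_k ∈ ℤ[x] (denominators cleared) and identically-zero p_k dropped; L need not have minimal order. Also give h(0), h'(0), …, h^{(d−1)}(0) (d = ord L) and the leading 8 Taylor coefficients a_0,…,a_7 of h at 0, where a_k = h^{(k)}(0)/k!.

f: a_k = -3, -9, -27, -81, -243, -729, -2187, -6561, …
g: a_k = -3, 0, 3/2, 0, -1/8, 0, 1/240, 0, …
h₀=f+g: left-lcm gives L₀, ord ≤ 3.
∫: right-multiply L₀ by Dx.
L = (165 - 18·x + 27·x^2)·Dx + (-19 + 63·x - 27·x^2 + 27·x^3)·Dx^2 + (165 - 18·x + 27·x^2)·Dx^3 + (-19 + 63·x - 27·x^2 + 27·x^3)·Dx^4  (order 4).
h: a_k = 0, -6, -9/2, -17/2, -81/4, -389/8, -243/2, -524879/1680, …
ICs: h(0) = 0, h′(0) = -6, h′′(0) = -9, h′′′(0) = -51.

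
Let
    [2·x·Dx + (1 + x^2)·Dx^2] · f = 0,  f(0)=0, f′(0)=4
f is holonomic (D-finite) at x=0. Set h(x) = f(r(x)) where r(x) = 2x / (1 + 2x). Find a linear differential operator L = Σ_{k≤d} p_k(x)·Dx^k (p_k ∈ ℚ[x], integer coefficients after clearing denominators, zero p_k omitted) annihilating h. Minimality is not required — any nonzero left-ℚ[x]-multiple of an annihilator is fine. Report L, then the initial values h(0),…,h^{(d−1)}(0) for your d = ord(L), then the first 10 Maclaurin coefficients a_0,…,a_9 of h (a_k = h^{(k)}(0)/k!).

f: a_k = 0, 4, 0, -4/3, 0, 4/5, 0, -4/7, 0, 4/9, …
f∘r: x↦r, Dx↦Dx/r' in L_f ⇒ L₀.
L = (4 + 16·x)·Dx + (1 + 4·x + 8·x^2)·Dx^2  (order 2).
h: a_k = 0, 8, -16, 64/3, 0, -512/5, 1024/3, -4096/7, 0, 32768/9, …
ICs: h(0) = 0, h′(0) = 8.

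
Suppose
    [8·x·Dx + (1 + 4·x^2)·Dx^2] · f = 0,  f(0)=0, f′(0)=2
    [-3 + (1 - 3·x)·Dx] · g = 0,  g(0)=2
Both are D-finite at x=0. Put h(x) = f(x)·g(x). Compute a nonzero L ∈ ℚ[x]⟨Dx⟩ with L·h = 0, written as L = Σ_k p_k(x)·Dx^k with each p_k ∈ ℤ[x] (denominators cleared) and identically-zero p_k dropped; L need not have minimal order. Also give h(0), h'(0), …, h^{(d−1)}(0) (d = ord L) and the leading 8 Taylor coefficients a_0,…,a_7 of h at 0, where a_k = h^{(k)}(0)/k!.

L = 24·x + (6 - 8·x + 48·x^2)·Dx + (-1 + 3·x - 4·x^2 + 12·x^3)·Dx^2  (order 2).
h: a_k = 0, 4, 12, 92/3, 92, 1444/5, 4332/5, 89692/35, …
ICs: h(0) = 0, h′(0) = 4.

f: a_k = 0, 2, 0, -8/3, 0, 32/5, 0, -128/7, …
g: a_k = 2, 6, 18, 54, 162, 486, 1458, 4374, …
Sym-product of L_f,L_g gives L₀ (≤ ord 2).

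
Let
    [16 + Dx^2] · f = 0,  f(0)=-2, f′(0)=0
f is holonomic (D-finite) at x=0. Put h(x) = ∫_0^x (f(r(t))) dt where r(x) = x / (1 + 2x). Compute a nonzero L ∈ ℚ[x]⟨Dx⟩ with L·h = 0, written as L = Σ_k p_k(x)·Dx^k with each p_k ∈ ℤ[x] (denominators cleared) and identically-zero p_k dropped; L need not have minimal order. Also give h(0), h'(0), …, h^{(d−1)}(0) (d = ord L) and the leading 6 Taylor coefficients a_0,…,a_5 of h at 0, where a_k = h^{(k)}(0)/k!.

f: a_k = -2, 0, 16, 0, -64/3, 0, …
L₀ from L_f via x↦r, Dx↦r'^{-1}Dx.
∫: right-multiply L₀ by Dx.
L = 16·Dx + (4 + 24·x + 48·x^2 + 32·x^3)·Dx^2 + (1 + 8·x + 24·x^2 + 32·x^3 + 16·x^4)·Dx^3  (order 3).
h: a_k = 0, -2, 0, 16/3, -16, 512/15, …
ICs: h(0) = 0, h′(0) = -2, h′′(0) = 0.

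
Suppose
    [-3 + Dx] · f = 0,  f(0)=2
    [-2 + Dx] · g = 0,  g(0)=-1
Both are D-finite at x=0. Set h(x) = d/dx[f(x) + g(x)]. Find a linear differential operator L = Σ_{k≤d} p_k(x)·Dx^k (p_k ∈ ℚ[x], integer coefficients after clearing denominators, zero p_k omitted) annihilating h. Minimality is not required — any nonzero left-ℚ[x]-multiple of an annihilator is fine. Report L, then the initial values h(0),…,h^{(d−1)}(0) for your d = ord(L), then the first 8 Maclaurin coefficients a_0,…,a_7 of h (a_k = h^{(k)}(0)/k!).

L = 6 - 5·Dx + Dx^2  (order 2).
h: a_k = 4, 14, 23, 73/3, 227/12, 697/60, 2123/360, 919/360, …
ICs: h(0) = 4, h′(0) = 14.

f: a_k = 2, 6, 9, 9, 27/4, 81/20, 81/40, 243/280, …
g: a_k = -1, -2, -2, -4/3, -2/3, -4/15, -4/45, -8/315, …
f+g: L₀ = lclm(L_f,L_g), ord ≤ 1+1.
h=h₀': d/dx-closure on L₀ ⇒ L.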